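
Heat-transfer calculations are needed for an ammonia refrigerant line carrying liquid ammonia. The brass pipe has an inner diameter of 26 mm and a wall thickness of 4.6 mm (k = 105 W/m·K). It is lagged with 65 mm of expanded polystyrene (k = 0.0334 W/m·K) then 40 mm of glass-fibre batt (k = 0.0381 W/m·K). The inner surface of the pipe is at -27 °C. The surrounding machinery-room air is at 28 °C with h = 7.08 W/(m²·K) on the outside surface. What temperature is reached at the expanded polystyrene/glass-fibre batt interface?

Per-layer cylindrical resistances, series-summed:
R_brass pipe wall = ln(17.6/13)/(2π×105×1) = 4.592×10^-4 K/W
R_expanded polystyrene = ln(82.6/17.6)/(2π×0.0334×1) = 7.367 K/W
R_glass-fibre batt = ln(122.6/82.6)/(2π×0.0381×1) = 1.65 K/W
R_outer film = 1/(h_o·2πr_oL) = 1/(7.08×2π×0.1226×1) = 0.1834 K/W
R_total = 9.201 K/W
Q = ΔT/R_total = 55/9.201
Q = 5.98 W/m
T_interface = T_inner + Q·ΣR(inner→interface) = -27 + 5.98×7.368

T ≈ 17 °C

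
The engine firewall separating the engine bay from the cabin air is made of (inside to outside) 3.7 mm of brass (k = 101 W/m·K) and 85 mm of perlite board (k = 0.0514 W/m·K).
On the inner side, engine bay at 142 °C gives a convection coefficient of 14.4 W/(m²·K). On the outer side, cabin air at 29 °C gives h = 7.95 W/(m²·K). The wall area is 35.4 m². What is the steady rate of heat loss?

Q ≈ 2160 W

Thermal resistances in series:
R_inner film = 1/(h_i·A) = 1/(14.4×35.4) = 0.001962 K/W
R_brass = L/(kA) = 0.0037/(101×35.4) = 1.035×10^-6 K/W
R_perlite board = L/(kA) = 0.085/(0.0514×35.4) = 0.04671 K/W
R_outer film = 1/(h_o·A) = 1/(7.95×35.4) = 0.003553 K/W
R_total = 0.05223 K/W
Q = ΔT / R_total = 113 / 0.05223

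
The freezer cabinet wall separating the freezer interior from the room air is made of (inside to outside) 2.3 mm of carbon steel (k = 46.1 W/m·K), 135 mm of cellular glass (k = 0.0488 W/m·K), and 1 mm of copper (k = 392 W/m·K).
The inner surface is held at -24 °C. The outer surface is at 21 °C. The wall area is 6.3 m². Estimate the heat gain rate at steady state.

Treating each layer as a thermal resistance in series:
R_carbon steel = L/(kA) = 0.0023/(46.1×6.3) = 7.919×10^-6 K/W
R_cellular glass = L/(kA) = 0.135/(0.0488×6.3) = 0.4391 K/W
R_copper = L/(kA) = 0.001/(392×6.3) = 4.049×10^-7 K/W
R_total = 0.4391 K/W
Q = ΔT / R_total = 45 / 0.4391

Q ≈ 102 W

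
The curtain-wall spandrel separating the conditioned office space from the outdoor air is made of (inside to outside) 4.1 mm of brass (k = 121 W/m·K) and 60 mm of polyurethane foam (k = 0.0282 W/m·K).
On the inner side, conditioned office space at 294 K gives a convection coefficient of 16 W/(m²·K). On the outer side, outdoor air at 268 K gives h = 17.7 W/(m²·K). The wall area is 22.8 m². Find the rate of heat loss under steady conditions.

Q ≈ 264 W

Using the resistance-network approach (series):
R_inner film = 1/(h_i·A) = 1/(16×22.8) = 0.002741 K/W
R_brass = L/(kA) = 0.0041/(121×22.8) = 1.486×10^-6 K/W
R_polyurethane foam = L/(kA) = 0.06/(0.0282×22.8) = 0.09332 K/W
R_outer film = 1/(h_o·A) = 1/(17.7×22.8) = 0.002478 K/W
R_total = 0.09854 K/W
Q = ΔT / R_total = 26 / 0.09854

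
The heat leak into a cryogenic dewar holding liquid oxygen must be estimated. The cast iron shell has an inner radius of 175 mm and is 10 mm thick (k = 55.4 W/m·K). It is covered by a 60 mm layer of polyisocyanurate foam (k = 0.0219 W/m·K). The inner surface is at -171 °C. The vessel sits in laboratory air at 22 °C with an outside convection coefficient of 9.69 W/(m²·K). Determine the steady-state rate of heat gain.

For a spherical shell R = (1/r₁ − 1/r₂)/(4πk); film R = 1/(h·4πr²). In series:
R_cast iron shell = (1/0.175 − 1/0.185)/(4π×55.4) = 4.437×10^-4 K/W
R_polyisocyanurate foam = (1/0.185 − 1/0.245)/(4π×0.0219) = 4.81 K/W
R_outer film = 1/(h·4πr_o²) = 1/(9.69×4π×0.245²) = 0.1368 K/W
R_total = 4.947 K/W
Q = ΔT/R_total = 193/4.947

Q ≈ 39 W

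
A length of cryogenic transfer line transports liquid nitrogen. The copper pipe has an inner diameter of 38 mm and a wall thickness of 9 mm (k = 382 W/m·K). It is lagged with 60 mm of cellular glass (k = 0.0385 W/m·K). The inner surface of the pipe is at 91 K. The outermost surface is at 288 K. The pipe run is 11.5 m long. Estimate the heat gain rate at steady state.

Radial resistances (cylindrical: R_cond = ln(r_o/r_i)/(2πkL), R_conv = 1/(h·2πrL)):
R_copper pipe wall = ln(28/19)/(2π×382×11.5) = 1.405×10^-5 K/W
R_cellular glass = ln(88/28)/(2π×0.0385×11.5) = 0.4116 K/W
R_total = 0.4117 K/W
Q = ΔT/R_total = 197/0.4117

Q ≈ 479 W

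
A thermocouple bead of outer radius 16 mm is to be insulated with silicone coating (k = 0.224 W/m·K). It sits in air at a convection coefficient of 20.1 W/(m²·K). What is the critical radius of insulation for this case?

For a sphere r_cr = 2k/h = 2×0.224/20.1
r_cr = 22.3 mm; since the bare radius (16 mm) is below r_cr, adding a thin layer of insulation will *increase* heat loss.

r_cr ≈ 22.3 mm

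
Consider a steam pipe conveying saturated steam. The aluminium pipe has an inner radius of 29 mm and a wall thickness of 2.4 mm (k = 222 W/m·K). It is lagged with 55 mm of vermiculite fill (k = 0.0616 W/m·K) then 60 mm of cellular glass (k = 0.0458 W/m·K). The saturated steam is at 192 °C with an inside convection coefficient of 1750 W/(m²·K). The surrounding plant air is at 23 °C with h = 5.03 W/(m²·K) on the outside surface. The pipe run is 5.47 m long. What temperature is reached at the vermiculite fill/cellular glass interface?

T ≈ 97.2 °C

Radial resistances (cylindrical: R_cond = ln(r_o/r_i)/(2πkL), R_conv = 1/(h·2πrL)):
R_inner film = 1/(h_i·2πr₁L) = 1/(1750×2π×0.029×5.47) = 5.733×10^-4 K/W
R_aluminium pipe wall = ln(31.4/29)/(2π×222×5.47) = 1.042×10^-5 K/W
R_vermiculite fill = ln(86.4/31.4)/(2π×0.0616×5.47) = 0.4781 K/W
R_cellular glass = ln(146.4/86.4)/(2π×0.0458×5.47) = 0.335 K/W
R_outer film = 1/(h_o·2πr_oL) = 1/(5.03×2π×0.1464×5.47) = 0.03951 K/W
R_total = 0.8532 K/W
Q = ΔT/R_total = 169/0.8532
Q = 198 W
T_interface = T_inner − Q·ΣR(inner→interface) = 192 − 198×0.4787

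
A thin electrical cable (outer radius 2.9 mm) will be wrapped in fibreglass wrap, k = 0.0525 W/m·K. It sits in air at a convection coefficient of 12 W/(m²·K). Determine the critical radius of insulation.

r_cr ≈ 4.37 mm

For a cylinder r_cr = k/h = 0.0525/12
r_cr = 4.37 mm; since the bare radius (2.9 mm) is below r_cr, adding a thin layer of insulation will *increase* heat loss.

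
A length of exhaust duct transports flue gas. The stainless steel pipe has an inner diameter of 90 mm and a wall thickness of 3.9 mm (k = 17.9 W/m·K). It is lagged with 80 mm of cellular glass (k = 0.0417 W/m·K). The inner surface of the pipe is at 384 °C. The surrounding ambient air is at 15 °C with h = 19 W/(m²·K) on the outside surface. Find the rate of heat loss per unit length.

Radial resistances (cylindrical: R_cond = ln(r_o/r_i)/(2πkL), R_conv = 1/(h·2πrL)):
R_stainless steel pipe wall = ln(48.9/45)/(2π×17.9×1) = 7.39×10^-4 K/W
R_cellular glass = ln(128.9/48.9)/(2π×0.0417×1) = 3.699 K/W
R_outer film = 1/(h_o·2πr_oL) = 1/(19×2π×0.1289×1) = 0.06499 K/W
R_total = 3.765 K/W
Q = ΔT/R_total = 369/3.765

q′ ≈ 98 W/m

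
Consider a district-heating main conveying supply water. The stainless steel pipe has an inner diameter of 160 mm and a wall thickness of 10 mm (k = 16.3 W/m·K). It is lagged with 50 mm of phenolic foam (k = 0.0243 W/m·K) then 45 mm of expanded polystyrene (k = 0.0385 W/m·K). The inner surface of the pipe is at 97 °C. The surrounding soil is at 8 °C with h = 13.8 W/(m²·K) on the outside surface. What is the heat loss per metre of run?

q′ ≈ 21.7 W/m

Treating each annulus and film as a series resistance:
R_stainless steel pipe wall = ln(90/80)/(2π×16.3×1) = 0.00115 K/W
R_phenolic foam = ln(140/90)/(2π×0.0243×1) = 2.894 K/W
R_expanded polystyrene = ln(185/140)/(2π×0.0385×1) = 1.152 K/W
R_outer film = 1/(h_o·2πr_oL) = 1/(13.8×2π×0.185×1) = 0.06234 K/W
R_total = 4.109 K/W
Q = ΔT/R_total = 89/4.109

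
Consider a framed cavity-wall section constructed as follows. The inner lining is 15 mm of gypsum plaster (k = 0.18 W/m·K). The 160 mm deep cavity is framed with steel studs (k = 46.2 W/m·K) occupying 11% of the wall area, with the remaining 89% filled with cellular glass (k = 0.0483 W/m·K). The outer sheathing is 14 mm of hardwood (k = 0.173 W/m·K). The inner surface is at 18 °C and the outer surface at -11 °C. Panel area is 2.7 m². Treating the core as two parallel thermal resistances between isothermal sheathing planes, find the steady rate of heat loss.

Q ≈ 401 W

Sheathing layers in series; stud and cavity paths in parallel between them.
R_inner = 0.015/(0.18×2.7) = 0.03086 K/W
R_stud  = 0.16/(46.2×0.11×2.7) = 0.01166 K/W
R_cav   = 0.16/(0.0483×0.89×2.7) = 1.379 K/W
1/R_core = 1/R_stud + 1/R_cav → R_core = 0.01156 K/W
R_outer = 0.014/(0.173×2.7) = 0.02997 K/W
R_total = 0.0724 K/W
Q = ΔT/R_total = 29/0.0724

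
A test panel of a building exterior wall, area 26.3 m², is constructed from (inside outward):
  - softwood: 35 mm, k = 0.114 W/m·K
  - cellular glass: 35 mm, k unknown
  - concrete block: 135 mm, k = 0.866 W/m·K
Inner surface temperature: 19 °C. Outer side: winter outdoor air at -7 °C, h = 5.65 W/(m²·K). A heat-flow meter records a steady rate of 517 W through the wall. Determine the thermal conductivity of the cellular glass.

Thermal resistances in series:
R_softwood = L/(kA) = 0.035/(0.114×26.3) = 0.01167 K/W
R_concrete block = L/(kA) = 0.135/(0.866×26.3) = 0.005927 K/W
R_outer film = 1/(h_o·A) = 1/(5.65×26.3) = 0.00673 K/W
Sum of known resistances R_other = 0.02433 K/W
Total R = ΔT/Q = 26/517 = 0.05029 K/W
R_cellular glass = R_total − R_other = 0.02596 K/W
k = L/(R·A) = 0.035/(0.02596×26.3)

k ≈ 0.0513 W/(m·K)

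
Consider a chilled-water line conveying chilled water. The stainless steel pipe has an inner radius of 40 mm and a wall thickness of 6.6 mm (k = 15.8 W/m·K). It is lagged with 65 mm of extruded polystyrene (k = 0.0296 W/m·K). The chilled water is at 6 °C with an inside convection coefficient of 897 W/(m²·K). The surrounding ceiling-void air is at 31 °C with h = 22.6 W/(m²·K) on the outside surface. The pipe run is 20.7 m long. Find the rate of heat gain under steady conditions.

Q ≈ 109 W

Per-layer cylindrical resistances, series-summed:
R_inner film = 1/(h_i·2πr₁L) = 1/(897×2π×0.04×20.7) = 2.143×10^-4 K/W
R_stainless steel pipe wall = ln(46.6/40)/(2π×15.8×20.7) = 7.432×10^-5 K/W
R_extruded polystyrene = ln(111.6/46.6)/(2π×0.0296×20.7) = 0.2268 K/W
R_outer film = 1/(h_o·2πr_oL) = 1/(22.6×2π×0.1116×20.7) = 0.003048 K/W
R_total = 0.2302 K/W
Q = ΔT/R_total = 25/0.2302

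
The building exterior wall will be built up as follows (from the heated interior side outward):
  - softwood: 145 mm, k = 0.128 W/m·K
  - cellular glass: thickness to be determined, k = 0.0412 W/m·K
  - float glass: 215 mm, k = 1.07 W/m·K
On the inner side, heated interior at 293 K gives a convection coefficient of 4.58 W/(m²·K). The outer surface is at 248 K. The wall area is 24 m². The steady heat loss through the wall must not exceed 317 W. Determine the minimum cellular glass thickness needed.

L ≈ 76.4 mm

Series thermal resistances:
R_inner film = 1/(h_i·A) = 1/(4.58×24) = 0.009098 K/W
R_softwood = L/(kA) = 0.145/(0.128×24) = 0.0472 K/W
R_float glass = L/(kA) = 0.215/(1.07×24) = 0.008372 K/W
Sum of the known resistances R_other = 0.06467 K/W
Required total resistance R_tot = ΔT/Q_allow = 45/317 = 0.142 K/W
R_cellular glass = R_tot − R_other = 0.07729 K/W
L = R·k·A = 0.07729×0.0412×24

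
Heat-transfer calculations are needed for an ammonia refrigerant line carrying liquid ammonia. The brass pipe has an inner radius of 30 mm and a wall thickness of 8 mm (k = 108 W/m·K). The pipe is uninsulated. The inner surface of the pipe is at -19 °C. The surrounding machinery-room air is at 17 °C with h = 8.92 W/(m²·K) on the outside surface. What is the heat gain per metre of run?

q′ ≈ 76.6 W/m

Per-layer cylindrical resistances, series-summed:
R_brass pipe wall = ln(38/30)/(2π×108×1) = 3.484×10^-4 K/W
R_outer film = 1/(h_o·2πr_oL) = 1/(8.92×2π×0.038×1) = 0.4695 K/W
R_total = 0.4699 K/W
Q = ΔT/R_total = 36/0.4699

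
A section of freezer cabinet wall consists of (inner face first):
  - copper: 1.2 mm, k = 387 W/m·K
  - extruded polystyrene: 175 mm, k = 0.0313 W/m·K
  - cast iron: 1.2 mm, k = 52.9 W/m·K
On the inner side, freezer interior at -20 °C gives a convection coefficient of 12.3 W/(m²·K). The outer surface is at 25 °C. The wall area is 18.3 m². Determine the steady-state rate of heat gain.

Q ≈ 145 W

Series thermal resistances:
R_inner film = 1/(h_i·A) = 1/(12.3×18.3) = 0.004443 K/W
R_copper = L/(kA) = 0.0012/(387×18.3) = 1.694×10^-7 K/W
R_extruded polystyrene = L/(kA) = 0.175/(0.0313×18.3) = 0.3055 K/W
R_cast iron = L/(kA) = 0.0012/(52.9×18.3) = 1.24×10^-6 K/W
R_total = 0.31 K/W
Q = ΔT / R_total = 45 / 0.31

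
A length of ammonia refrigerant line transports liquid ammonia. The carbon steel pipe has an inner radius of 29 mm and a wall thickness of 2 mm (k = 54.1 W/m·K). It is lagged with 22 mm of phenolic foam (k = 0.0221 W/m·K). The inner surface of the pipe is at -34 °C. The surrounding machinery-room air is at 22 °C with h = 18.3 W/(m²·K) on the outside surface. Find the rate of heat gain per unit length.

q′ ≈ 13.9 W/m

Radial resistances (cylindrical: R_cond = ln(r_o/r_i)/(2πkL), R_conv = 1/(h·2πrL)):
R_carbon steel pipe wall = ln(31/29)/(2π×54.1×1) = 1.962×10^-4 K/W
R_phenolic foam = ln(53/31)/(2π×0.0221×1) = 3.862 K/W
R_outer film = 1/(h_o·2πr_oL) = 1/(18.3×2π×0.053×1) = 0.1641 K/W
R_total = 4.027 K/W
Q = ΔT/R_total = 56/4.027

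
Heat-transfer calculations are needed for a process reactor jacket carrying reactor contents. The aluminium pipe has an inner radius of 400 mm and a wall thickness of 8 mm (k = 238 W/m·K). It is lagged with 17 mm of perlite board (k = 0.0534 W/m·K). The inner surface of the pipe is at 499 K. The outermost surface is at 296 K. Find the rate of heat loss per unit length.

Per-layer cylindrical resistances, series-summed:
R_aluminium pipe wall = ln(408/400)/(2π×238×1) = 1.324×10^-5 K/W
R_perlite board = ln(425/408)/(2π×0.0534×1) = 0.1217 K/W
R_total = 0.1217 K/W
Q = ΔT/R_total = 203/0.1217

q′ ≈ 1670 W/m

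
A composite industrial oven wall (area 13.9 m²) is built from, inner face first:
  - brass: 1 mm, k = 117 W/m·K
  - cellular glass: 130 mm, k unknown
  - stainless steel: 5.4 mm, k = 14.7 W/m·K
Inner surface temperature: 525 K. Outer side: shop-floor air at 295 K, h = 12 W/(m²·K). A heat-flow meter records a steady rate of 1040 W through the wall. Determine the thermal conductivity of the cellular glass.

Using the resistance-network approach (series):
R_brass = L/(kA) = 0.001/(117×13.9) = 6.149×10^-7 K/W
R_stainless steel = L/(kA) = 0.0054/(14.7×13.9) = 2.643×10^-5 K/W
R_outer film = 1/(h_o·A) = 1/(12×13.9) = 0.005995 K/W
Sum of known resistances R_other = 0.006022 K/W
Total R = ΔT/Q = 230/1040 = 0.2212 K/W
R_cellular glass = R_total − R_other = 0.2151 K/W
k = L/(R·A) = 0.13/(0.2151×13.9)

k ≈ 0.0435 W/(m·K)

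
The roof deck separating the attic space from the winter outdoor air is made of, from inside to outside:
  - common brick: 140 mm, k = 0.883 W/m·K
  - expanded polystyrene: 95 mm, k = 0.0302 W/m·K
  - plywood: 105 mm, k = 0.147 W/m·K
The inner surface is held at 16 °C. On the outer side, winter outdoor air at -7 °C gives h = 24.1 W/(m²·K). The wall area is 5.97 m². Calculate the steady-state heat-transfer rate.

Q ≈ 33.8 W

Series thermal resistances:
R_common brick = L/(kA) = 0.14/(0.883×5.97) = 0.02656 K/W
R_expanded polystyrene = L/(kA) = 0.095/(0.0302×5.97) = 0.5269 K/W
R_plywood = L/(kA) = 0.105/(0.147×5.97) = 0.1196 K/W
R_outer film = 1/(h_o·A) = 1/(24.1×5.97) = 0.00695 K/W
R_total = 0.6801 K/W
Q = ΔT / R_total = 23 / 0.6801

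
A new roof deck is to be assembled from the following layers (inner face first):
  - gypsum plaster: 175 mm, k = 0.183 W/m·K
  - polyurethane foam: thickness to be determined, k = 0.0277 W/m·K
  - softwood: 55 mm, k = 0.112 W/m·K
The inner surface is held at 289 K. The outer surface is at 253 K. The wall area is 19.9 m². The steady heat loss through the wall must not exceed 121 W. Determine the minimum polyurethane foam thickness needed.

Using the resistance-network approach (series):
R_gypsum plaster = L/(kA) = 0.175/(0.183×19.9) = 0.04805 K/W
R_softwood = L/(kA) = 0.055/(0.112×19.9) = 0.02468 K/W
Sum of the known resistances R_other = 0.07273 K/W
Required total resistance R_tot = ΔT/Q_allow = 36/121 = 0.2975 K/W
R_polyurethane foam = R_tot − R_other = 0.2248 K/W
L = R·k·A = 0.2248×0.0277×19.9

L ≈ 124 mm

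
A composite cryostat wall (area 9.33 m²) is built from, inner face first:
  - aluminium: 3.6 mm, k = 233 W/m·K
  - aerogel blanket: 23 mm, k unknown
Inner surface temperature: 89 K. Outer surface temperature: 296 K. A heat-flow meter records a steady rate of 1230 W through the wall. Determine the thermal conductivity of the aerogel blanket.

Series thermal resistances:
R_aluminium = L/(kA) = 0.0036/(233×9.33) = 1.656×10^-6 K/W
Sum of known resistances R_other = 1.656×10^-6 K/W
Total R = ΔT/Q = 207/1230 = 0.1683 K/W
R_aerogel blanket = R_total − R_other = 0.1683 K/W
k = L/(R·A) = 0.023/(0.1683×9.33)

k ≈ 0.0146 W/(m·K)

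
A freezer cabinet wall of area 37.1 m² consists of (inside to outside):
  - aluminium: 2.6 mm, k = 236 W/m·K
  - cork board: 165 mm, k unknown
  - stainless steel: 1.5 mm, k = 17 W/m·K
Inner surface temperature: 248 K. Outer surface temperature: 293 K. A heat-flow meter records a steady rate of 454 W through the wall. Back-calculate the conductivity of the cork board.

k ≈ 0.0449 W/(m·K)

Series thermal resistances:
R_aluminium = L/(kA) = 0.0026/(236×37.1) = 2.97×10^-7 K/W
R_stainless steel = L/(kA) = 0.0015/(17×37.1) = 2.378×10^-6 K/W
Sum of known resistances R_other = 2.675×10^-6 K/W
Total R = ΔT/Q = 45/454 = 0.09912 K/W
R_cork board = R_total − R_other = 0.09912 K/W
k = L/(R·A) = 0.165/(0.09912×37.1)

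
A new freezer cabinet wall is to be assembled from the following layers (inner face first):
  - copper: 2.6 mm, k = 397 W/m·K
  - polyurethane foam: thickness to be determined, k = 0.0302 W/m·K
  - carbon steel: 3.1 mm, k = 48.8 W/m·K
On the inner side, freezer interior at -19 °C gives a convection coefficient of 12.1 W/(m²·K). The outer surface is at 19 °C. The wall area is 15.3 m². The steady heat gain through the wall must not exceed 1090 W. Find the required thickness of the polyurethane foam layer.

Model the wall as resistances in series:
R_inner film = 1/(h_i·A) = 1/(12.1×15.3) = 0.005402 K/W
R_copper = L/(kA) = 0.0026/(397×15.3) = 4.28×10^-7 K/W
R_carbon steel = L/(kA) = 0.0031/(48.8×15.3) = 4.152×10^-6 K/W
Sum of the known resistances R_other = 0.005406 K/W
Required total resistance R_tot = ΔT/Q_allow = 38/1090 = 0.03486 K/W
R_polyurethane foam = R_tot − R_other = 0.02946 K/W
L = R·k·A = 0.02946×0.0302×15.3

L ≈ 13.6 mm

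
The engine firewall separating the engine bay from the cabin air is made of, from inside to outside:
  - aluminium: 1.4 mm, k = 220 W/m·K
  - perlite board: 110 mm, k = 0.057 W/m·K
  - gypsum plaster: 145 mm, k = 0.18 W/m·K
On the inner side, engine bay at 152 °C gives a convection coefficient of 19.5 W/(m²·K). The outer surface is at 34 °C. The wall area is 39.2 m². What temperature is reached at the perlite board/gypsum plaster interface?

T ≈ 68.1 °C

Treating each layer as a thermal resistance in series:
R_inner film = 1/(h_i·A) = 1/(19.5×39.2) = 0.001308 K/W
R_aluminium = L/(kA) = 0.0014/(220×39.2) = 1.623×10^-7 K/W
R_perlite board = L/(kA) = 0.11/(0.057×39.2) = 0.04923 K/W
R_gypsum plaster = L/(kA) = 0.145/(0.18×39.2) = 0.02055 K/W
R_total = 0.07109 K/W;  Q = ΔT/R_total = 118/0.07109 = 1660 W
T_interface = T_inner − Q·ΣR(inner→interface) = 152 − 1660×0.05054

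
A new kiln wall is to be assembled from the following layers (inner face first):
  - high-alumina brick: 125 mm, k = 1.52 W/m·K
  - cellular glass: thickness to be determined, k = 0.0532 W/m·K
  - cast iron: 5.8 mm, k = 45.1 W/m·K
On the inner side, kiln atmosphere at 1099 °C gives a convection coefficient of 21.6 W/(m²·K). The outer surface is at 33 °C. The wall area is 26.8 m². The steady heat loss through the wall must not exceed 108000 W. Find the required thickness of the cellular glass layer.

L ≈ 7.23 mm

Thermal resistances in series:
R_inner film = 1/(h_i·A) = 1/(21.6×26.8) = 0.001727 K/W
R_high-alumina brick = L/(kA) = 0.125/(1.52×26.8) = 0.003069 K/W
R_cast iron = L/(kA) = 0.0058/(45.1×26.8) = 4.799×10^-6 K/W
Sum of the known resistances R_other = 0.004801 K/W
Required total resistance R_tot = ΔT/Q_allow = 1066/108000 = 0.00987 K/W
R_cellular glass = R_tot − R_other = 0.00507 K/W
L = R·k·A = 0.00507×0.0532×26.8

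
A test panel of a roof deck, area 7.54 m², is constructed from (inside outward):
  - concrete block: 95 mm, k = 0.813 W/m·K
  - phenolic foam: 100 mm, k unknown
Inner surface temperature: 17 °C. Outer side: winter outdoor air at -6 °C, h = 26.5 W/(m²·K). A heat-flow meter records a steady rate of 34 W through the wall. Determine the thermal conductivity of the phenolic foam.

Model the wall as resistances in series:
R_concrete block = L/(kA) = 0.095/(0.813×7.54) = 0.0155 K/W
R_outer film = 1/(h_o·A) = 1/(26.5×7.54) = 0.005005 K/W
Sum of known resistances R_other = 0.0205 K/W
Total R = ΔT/Q = 23/34 = 0.6765 K/W
R_phenolic foam = R_total − R_other = 0.656 K/W
k = L/(R·A) = 0.1/(0.656×7.54)

k ≈ 0.0202 W/(m·K)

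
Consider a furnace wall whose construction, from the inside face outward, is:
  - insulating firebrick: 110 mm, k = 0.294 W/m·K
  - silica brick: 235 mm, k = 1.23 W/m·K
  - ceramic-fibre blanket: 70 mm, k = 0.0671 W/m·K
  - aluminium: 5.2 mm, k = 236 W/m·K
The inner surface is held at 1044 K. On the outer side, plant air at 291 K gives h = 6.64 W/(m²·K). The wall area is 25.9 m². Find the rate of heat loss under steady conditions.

Q ≈ 11100 W

Thermal resistances in series:
R_insulating firebrick = L/(kA) = 0.11/(0.294×25.9) = 0.01445 K/W
R_silica brick = L/(kA) = 0.235/(1.23×25.9) = 0.007377 K/W
R_ceramic-fibre blanket = L/(kA) = 0.07/(0.0671×25.9) = 0.04028 K/W
R_aluminium = L/(kA) = 0.0052/(236×25.9) = 8.507×10^-7 K/W
R_outer film = 1/(h_o·A) = 1/(6.64×25.9) = 0.005815 K/W
R_total = 0.06792 K/W
Q = ΔT / R_total = 753 / 0.06792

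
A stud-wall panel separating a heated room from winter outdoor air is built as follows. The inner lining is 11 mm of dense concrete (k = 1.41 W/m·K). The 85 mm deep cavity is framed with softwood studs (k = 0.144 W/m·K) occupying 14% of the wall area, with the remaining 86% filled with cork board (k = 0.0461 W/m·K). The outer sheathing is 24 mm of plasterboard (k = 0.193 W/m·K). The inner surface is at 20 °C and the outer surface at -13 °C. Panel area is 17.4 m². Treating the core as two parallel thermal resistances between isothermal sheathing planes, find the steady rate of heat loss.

Sheathing layers in series; stud and cavity paths in parallel between them.
R_inner = 0.011/(1.41×17.4) = 4.484×10^-4 K/W
R_stud  = 0.085/(0.144×0.14×17.4) = 0.2423 K/W
R_cav   = 0.085/(0.0461×0.86×17.4) = 0.1232 K/W
1/R_core = 1/R_stud + 1/R_cav → R_core = 0.08168 K/W
R_outer = 0.024/(0.193×17.4) = 0.007147 K/W
R_total = 0.08928 K/W
Q = ΔT/R_total = 33/0.08928

Q ≈ 370 W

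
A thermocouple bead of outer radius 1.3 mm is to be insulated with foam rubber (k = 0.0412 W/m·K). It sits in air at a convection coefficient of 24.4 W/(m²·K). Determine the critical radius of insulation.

For a sphere r_cr = 2k/h = 2×0.0412/24.4
r_cr = 3.38 mm; since the bare radius (1.3 mm) is below r_cr, adding a thin layer of insulation will *increase* heat loss.

r_cr ≈ 3.38 mm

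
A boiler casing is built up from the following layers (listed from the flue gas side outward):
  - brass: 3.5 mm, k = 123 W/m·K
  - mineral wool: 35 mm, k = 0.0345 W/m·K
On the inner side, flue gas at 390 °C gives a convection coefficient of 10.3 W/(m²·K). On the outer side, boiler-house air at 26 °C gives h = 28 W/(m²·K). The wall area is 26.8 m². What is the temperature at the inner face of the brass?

Model the wall as resistances in series:
R_inner film = 1/(h_i·A) = 1/(10.3×26.8) = 0.003623 K/W
R_brass = L/(kA) = 0.0035/(123×26.8) = 1.062×10^-6 K/W
R_mineral wool = L/(kA) = 0.035/(0.0345×26.8) = 0.03785 K/W
R_outer film = 1/(h_o·A) = 1/(28×26.8) = 0.001333 K/W
R_total = 0.04281 K/W;  Q = ΔT/R_total = 364/0.04281 = 8503 W
T_interface = T_inner − Q·ΣR(inner→interface) = 390 − 8500×0.003623

T ≈ 359 °C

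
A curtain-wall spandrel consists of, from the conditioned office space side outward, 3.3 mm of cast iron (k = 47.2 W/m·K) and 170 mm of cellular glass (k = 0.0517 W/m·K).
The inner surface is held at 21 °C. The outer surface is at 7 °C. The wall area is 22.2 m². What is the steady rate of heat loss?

Series thermal resistances:
R_cast iron = L/(kA) = 0.0033/(47.2×22.2) = 3.149×10^-6 K/W
R_cellular glass = L/(kA) = 0.17/(0.0517×22.2) = 0.1481 K/W
R_total = 0.1481 K/W
Q = ΔT / R_total = 14 / 0.1481

Q ≈ 94.5 W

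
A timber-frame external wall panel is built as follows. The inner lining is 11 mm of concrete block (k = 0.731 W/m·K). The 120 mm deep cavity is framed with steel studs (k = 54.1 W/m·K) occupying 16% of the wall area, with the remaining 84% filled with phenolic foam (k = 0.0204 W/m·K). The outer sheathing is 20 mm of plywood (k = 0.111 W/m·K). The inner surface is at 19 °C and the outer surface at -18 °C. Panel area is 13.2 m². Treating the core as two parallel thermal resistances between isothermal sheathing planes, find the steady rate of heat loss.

Sheathing layers in series; stud and cavity paths in parallel between them.
R_inner = 0.011/(0.731×13.2) = 0.00114 K/W
R_stud  = 0.12/(54.1×0.16×13.2) = 0.00105 K/W
R_cav   = 0.12/(0.0204×0.84×13.2) = 0.5305 K/W
1/R_core = 1/R_stud + 1/R_cav → R_core = 0.001048 K/W
R_outer = 0.02/(0.111×13.2) = 0.01365 K/W
R_total = 0.01584 K/W
Q = ΔT/R_total = 37/0.01584

Q ≈ 2340 W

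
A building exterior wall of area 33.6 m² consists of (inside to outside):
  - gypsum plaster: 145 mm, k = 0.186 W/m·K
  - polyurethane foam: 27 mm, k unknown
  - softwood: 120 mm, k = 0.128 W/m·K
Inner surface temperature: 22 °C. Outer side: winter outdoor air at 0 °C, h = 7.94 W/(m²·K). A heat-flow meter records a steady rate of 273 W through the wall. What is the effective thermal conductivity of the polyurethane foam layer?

k ≈ 0.0312 W/(m·K)

Thermal resistances in series:
R_gypsum plaster = L/(kA) = 0.145/(0.186×33.6) = 0.0232 K/W
R_softwood = L/(kA) = 0.12/(0.128×33.6) = 0.0279 K/W
R_outer film = 1/(h_o·A) = 1/(7.94×33.6) = 0.003748 K/W
Sum of known resistances R_other = 0.05485 K/W
Total R = ΔT/Q = 22/273 = 0.08059 K/W
R_polyurethane foam = R_total − R_other = 0.02573 K/W
k = L/(R·A) = 0.027/(0.02573×33.6)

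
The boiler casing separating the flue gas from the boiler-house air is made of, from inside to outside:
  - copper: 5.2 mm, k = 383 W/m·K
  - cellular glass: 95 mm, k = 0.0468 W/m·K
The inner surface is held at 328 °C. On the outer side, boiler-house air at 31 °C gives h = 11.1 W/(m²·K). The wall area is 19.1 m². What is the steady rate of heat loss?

Q ≈ 2680 W

Thermal resistances in series:
R_copper = L/(kA) = 0.0052/(383×19.1) = 7.108×10^-7 K/W
R_cellular glass = L/(kA) = 0.095/(0.0468×19.1) = 0.1063 K/W
R_outer film = 1/(h_o·A) = 1/(11.1×19.1) = 0.004717 K/W
R_total = 0.111 K/W
Q = ΔT / R_total = 297 / 0.111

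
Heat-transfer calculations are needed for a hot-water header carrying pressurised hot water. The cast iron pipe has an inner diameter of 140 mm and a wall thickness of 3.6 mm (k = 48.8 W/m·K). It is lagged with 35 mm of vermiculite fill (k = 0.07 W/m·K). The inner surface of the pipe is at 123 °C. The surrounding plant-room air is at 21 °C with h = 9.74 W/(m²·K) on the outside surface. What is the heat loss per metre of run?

For a radial system each layer contributes R = ln(r_out/r_in)/(2πkL); films add R = 1/(hA).
R_cast iron pipe wall = ln(73.6/70)/(2π×48.8×1) = 1.636×10^-4 K/W
R_vermiculite fill = ln(108.6/73.6)/(2π×0.07×1) = 0.8845 K/W
R_outer film = 1/(h_o·2πr_oL) = 1/(9.74×2π×0.1086×1) = 0.1505 K/W
R_total = 1.035 K/W
Q = ΔT/R_total = 102/1.035

q′ ≈ 98.5 W/m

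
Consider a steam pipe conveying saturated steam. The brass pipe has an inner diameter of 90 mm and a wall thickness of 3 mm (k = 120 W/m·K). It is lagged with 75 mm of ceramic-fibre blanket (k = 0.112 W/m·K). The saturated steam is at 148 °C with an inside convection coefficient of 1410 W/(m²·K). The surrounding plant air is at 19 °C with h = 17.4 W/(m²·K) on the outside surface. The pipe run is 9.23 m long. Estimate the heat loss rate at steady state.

Q ≈ 842 W

For a radial system each layer contributes R = ln(r_out/r_in)/(2πkL); films add R = 1/(hA).
R_inner film = 1/(h_i·2πr₁L) = 1/(1410×2π×0.045×9.23) = 2.718×10^-4 K/W
R_brass pipe wall = ln(48/45)/(2π×120×9.23) = 9.274×10^-6 K/W
R_ceramic-fibre blanket = ln(123/48)/(2π×0.112×9.23) = 0.1449 K/W
R_outer film = 1/(h_o·2πr_oL) = 1/(17.4×2π×0.123×9.23) = 0.008057 K/W
R_total = 0.1532 K/W
Q = ΔT/R_total = 129/0.1532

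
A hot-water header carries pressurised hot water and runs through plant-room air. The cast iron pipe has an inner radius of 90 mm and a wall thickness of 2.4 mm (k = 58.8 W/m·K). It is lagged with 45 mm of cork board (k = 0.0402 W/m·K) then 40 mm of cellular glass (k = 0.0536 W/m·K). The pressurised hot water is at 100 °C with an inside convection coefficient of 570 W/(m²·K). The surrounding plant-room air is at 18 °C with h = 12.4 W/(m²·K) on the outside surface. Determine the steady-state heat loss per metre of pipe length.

For a radial system each layer contributes R = ln(r_out/r_in)/(2πkL); films add R = 1/(hA).
R_inner film = 1/(h_i·2πr₁L) = 1/(570×2π×0.09×1) = 0.003102 K/W
R_cast iron pipe wall = ln(92.4/90)/(2π×58.8×1) = 7.123×10^-5 K/W
R_cork board = ln(137.4/92.4)/(2π×0.0402×1) = 1.571 K/W
R_cellular glass = ln(177.4/137.4)/(2π×0.0536×1) = 0.7587 K/W
R_outer film = 1/(h_o·2πr_oL) = 1/(12.4×2π×0.1774×1) = 0.07235 K/W
R_total = 2.405 K/W
Q = ΔT/R_total = 82/2.405

q′ ≈ 34.1 W/m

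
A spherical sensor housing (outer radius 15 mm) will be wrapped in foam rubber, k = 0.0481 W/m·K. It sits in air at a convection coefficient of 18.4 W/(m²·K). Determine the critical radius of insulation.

For a sphere r_cr = 2k/h = 2×0.0481/18.4
r_cr = 5.23 mm; since the bare radius (15 mm) is above r_cr, any added insulation will reduce heat loss.

r_cr ≈ 5.23 mm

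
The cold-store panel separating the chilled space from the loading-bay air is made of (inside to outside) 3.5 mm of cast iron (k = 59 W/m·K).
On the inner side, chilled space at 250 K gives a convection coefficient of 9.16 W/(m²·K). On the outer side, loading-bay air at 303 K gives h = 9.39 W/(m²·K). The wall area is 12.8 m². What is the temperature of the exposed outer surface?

Using the resistance-network approach (series):
R_inner film = 1/(h_i·A) = 1/(9.16×12.8) = 0.008529 K/W
R_cast iron = L/(kA) = 0.0035/(59×12.8) = 4.635×10^-6 K/W
R_outer film = 1/(h_o·A) = 1/(9.39×12.8) = 0.00832 K/W
R_total = 0.01685 K/W;  Q = ΔT/R_total = 53/0.01685 = 3145 W
T_interface = T_inner + Q·ΣR(inner→interface) = 250 + 3140×0.008534

T ≈ 277 K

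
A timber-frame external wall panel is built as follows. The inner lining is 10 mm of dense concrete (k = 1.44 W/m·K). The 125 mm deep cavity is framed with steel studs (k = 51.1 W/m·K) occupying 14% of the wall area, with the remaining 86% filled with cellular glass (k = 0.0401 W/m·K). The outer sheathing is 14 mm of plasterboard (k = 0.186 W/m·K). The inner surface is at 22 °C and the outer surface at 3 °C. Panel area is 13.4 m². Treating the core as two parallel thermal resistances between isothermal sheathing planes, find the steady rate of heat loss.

Q ≈ 2560 W

Sheathing layers in series; stud and cavity paths in parallel between them.
R_inner = 0.01/(1.44×13.4) = 5.182×10^-4 K/W
R_stud  = 0.125/(51.1×0.14×13.4) = 0.001304 K/W
R_cav   = 0.125/(0.0401×0.86×13.4) = 0.2705 K/W
1/R_core = 1/R_stud + 1/R_cav → R_core = 0.001298 K/W
R_outer = 0.014/(0.186×13.4) = 0.005617 K/W
R_total = 0.007433 K/W
Q = ΔT/R_total = 19/0.007433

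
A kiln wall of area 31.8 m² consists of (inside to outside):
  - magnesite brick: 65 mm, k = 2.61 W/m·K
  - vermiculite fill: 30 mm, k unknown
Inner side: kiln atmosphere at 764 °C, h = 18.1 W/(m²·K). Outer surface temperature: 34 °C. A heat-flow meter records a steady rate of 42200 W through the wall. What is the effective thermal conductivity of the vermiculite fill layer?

k ≈ 0.0638 W/(m·K)

Thermal resistances in series:
R_inner film = 1/(h_i·A) = 1/(18.1×31.8) = 0.001737 K/W
R_magnesite brick = L/(kA) = 0.065/(2.61×31.8) = 7.832×10^-4 K/W
Sum of known resistances R_other = 0.002521 K/W
Total R = ΔT/Q = 730/42200 = 0.0173 K/W
R_vermiculite fill = R_total − R_other = 0.01478 K/W
k = L/(R·A) = 0.03/(0.01478×31.8)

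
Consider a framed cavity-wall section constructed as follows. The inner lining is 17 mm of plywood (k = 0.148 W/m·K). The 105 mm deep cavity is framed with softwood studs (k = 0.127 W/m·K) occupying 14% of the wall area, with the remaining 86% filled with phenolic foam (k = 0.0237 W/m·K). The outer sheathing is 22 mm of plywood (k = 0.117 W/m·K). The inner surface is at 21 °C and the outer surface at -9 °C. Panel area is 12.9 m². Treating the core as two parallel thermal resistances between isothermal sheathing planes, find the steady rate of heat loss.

Sheathing layers in series; stud and cavity paths in parallel between them.
R_inner = 0.017/(0.148×12.9) = 0.008904 K/W
R_stud  = 0.105/(0.127×0.14×12.9) = 0.4578 K/W
R_cav   = 0.105/(0.0237×0.86×12.9) = 0.3993 K/W
1/R_core = 1/R_stud + 1/R_cav → R_core = 0.2133 K/W
R_outer = 0.022/(0.117×12.9) = 0.01458 K/W
R_total = 0.2368 K/W
Q = ΔT/R_total = 30/0.2368

Q ≈ 127 W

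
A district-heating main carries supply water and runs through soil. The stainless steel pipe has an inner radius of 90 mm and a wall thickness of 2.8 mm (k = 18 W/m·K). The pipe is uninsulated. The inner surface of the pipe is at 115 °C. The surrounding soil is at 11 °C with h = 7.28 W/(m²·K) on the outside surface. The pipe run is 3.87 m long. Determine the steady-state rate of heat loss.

Q ≈ 1710 W

Radial resistances (cylindrical: R_cond = ln(r_o/r_i)/(2πkL), R_conv = 1/(h·2πrL)):
R_stainless steel pipe wall = ln(92.8/90)/(2π×18×3.87) = 7×10^-5 K/W
R_outer film = 1/(h_o·2πr_oL) = 1/(7.28×2π×0.0928×3.87) = 0.06087 K/W
R_total = 0.06094 K/W
Q = ΔT/R_total = 104/0.06094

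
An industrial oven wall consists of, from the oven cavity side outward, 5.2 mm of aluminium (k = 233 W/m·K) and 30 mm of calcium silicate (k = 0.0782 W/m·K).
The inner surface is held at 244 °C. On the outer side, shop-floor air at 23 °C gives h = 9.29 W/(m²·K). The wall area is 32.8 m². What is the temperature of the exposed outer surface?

Treating each layer as a thermal resistance in series:
R_aluminium = L/(kA) = 0.0052/(233×32.8) = 6.804×10^-7 K/W
R_calcium silicate = L/(kA) = 0.03/(0.0782×32.8) = 0.0117 K/W
R_outer film = 1/(h_o·A) = 1/(9.29×32.8) = 0.003282 K/W
R_total = 0.01498 K/W;  Q = ΔT/R_total = 221/0.01498 = 14750 W
T_interface = T_inner − Q·ΣR(inner→interface) = 244 − 14800×0.0117

T ≈ 71.4 °C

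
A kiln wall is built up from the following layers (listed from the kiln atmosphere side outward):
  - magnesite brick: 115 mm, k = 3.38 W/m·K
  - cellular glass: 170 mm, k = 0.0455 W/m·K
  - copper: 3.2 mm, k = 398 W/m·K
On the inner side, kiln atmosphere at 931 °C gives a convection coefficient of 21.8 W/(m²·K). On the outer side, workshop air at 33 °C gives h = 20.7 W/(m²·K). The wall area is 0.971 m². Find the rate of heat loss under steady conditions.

Treating each layer as a thermal resistance in series:
R_inner film = 1/(h_i·A) = 1/(21.8×0.971) = 0.04724 K/W
R_magnesite brick = L/(kA) = 0.115/(3.38×0.971) = 0.03504 K/W
R_cellular glass = L/(kA) = 0.17/(0.0455×0.971) = 3.848 K/W
R_copper = L/(kA) = 0.0032/(398×0.971) = 8.28×10^-6 K/W
R_outer film = 1/(h_o·A) = 1/(20.7×0.971) = 0.04975 K/W
R_total = 3.98 K/W
Q = ΔT / R_total = 898 / 3.98

Q ≈ 226 W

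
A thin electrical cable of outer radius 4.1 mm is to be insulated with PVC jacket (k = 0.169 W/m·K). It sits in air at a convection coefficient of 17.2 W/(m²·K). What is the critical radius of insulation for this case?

For a cylinder r_cr = k/h = 0.169/17.2
r_cr = 9.83 mm; since the bare radius (4.1 mm) is below r_cr, adding a thin layer of insulation will *increase* heat loss.

r_cr ≈ 9.83 mm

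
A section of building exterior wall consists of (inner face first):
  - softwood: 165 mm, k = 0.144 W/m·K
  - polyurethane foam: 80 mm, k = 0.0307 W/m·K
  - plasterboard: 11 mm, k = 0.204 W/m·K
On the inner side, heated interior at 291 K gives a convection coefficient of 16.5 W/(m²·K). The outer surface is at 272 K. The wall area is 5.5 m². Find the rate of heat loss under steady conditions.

Series thermal resistances:
R_inner film = 1/(h_i·A) = 1/(16.5×5.5) = 0.01102 K/W
R_softwood = L/(kA) = 0.165/(0.144×5.5) = 0.2083 K/W
R_polyurethane foam = L/(kA) = 0.08/(0.0307×5.5) = 0.4738 K/W
R_plasterboard = L/(kA) = 0.011/(0.204×5.5) = 0.009804 K/W
R_total = 0.7029 K/W
Q = ΔT / R_total = 19 / 0.7029

Q ≈ 27 W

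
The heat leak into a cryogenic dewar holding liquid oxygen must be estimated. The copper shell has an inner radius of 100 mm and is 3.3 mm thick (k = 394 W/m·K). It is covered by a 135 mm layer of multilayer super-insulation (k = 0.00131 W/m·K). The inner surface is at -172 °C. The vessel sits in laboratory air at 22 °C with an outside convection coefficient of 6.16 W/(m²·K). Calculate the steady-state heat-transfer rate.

Spherical conduction: R = (1/r_in − 1/r_out)/(4πk) per layer; series-sum.
R_copper shell = (1/0.1 − 1/0.1033)/(4π×394) = 6.452×10^-5 K/W
R_multilayer super-insulation = (1/0.1033 − 1/0.2383)/(4π×0.00131) = 333.1 K/W
R_outer film = 1/(h·4πr_o²) = 1/(6.16×4π×0.2383²) = 0.2275 K/W
R_total = 333.4 K/W
Q = ΔT/R_total = 194/333.4

Q ≈ 0.582 W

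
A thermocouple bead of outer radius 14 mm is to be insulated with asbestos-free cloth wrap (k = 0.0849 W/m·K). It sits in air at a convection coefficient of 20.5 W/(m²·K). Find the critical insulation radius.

r_cr ≈ 8.28 mm

For a sphere r_cr = 2k/h = 2×0.0849/20.5
r_cr = 8.28 mm; since the bare radius (14 mm) is above r_cr, any added insulation will reduce heat loss.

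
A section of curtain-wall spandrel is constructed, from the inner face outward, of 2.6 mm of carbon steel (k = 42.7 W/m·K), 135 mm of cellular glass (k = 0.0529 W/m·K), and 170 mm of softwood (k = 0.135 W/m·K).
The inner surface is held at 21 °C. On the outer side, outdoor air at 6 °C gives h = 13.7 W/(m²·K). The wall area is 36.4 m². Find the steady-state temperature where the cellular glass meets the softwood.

T ≈ 11.1 °C

Treating each layer as a thermal resistance in series:
R_carbon steel = L/(kA) = 0.0026/(42.7×36.4) = 1.673×10^-6 K/W
R_cellular glass = L/(kA) = 0.135/(0.0529×36.4) = 0.07011 K/W
R_softwood = L/(kA) = 0.17/(0.135×36.4) = 0.0346 K/W
R_outer film = 1/(h_o·A) = 1/(13.7×36.4) = 0.002005 K/W
R_total = 0.1067 K/W;  Q = ΔT/R_total = 15/0.1067 = 140.6 W
T_interface = T_inner − Q·ΣR(inner→interface) = 21 − 141×0.07011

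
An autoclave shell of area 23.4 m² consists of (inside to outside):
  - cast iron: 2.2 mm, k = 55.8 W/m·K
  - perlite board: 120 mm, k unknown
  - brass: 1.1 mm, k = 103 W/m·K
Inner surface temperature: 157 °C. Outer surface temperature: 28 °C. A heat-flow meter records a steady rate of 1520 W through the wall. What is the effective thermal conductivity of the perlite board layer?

Treating each layer as a thermal resistance in series:
R_cast iron = L/(kA) = 0.0022/(55.8×23.4) = 1.685×10^-6 K/W
R_brass = L/(kA) = 0.0011/(103×23.4) = 4.564×10^-7 K/W
Sum of known resistances R_other = 2.141×10^-6 K/W
Total R = ΔT/Q = 129/1520 = 0.08487 K/W
R_perlite board = R_total − R_other = 0.08487 K/W
k = L/(R·A) = 0.12/(0.08487×23.4)

k ≈ 0.0604 W/(m·K)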